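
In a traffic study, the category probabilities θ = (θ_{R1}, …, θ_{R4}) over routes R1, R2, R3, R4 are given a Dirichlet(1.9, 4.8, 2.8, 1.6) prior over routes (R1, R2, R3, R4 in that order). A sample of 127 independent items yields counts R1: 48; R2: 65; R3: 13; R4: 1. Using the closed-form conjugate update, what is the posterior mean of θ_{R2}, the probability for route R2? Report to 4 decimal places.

0.5054

The Dirichlet prior is conjugate to the Multinomial likelihood: each posterior αⱼ = prior αⱼ + observed count nⱼ.
Posterior concentration: (49.9, 69.8, 15.8, 2.6), total = 138.1.
E[θ_{R2}|data] = α_{R2}/Σα = 69.8/138.1 = 0.5054.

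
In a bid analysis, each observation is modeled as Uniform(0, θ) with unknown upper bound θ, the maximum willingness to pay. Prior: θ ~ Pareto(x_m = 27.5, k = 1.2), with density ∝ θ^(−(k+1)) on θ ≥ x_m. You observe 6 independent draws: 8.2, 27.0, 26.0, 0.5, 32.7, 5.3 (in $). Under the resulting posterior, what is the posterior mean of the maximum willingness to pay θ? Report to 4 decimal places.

A Pareto(scale x_m, shape k) prior on the upper bound θ of Uniform(0, θ) is conjugate: posterior is Pareto(max(x_m, max xᵢ), k + n).
Sample maximum = 32.7; prior scale x_m = 27.5 → posterior scale = max = 32.7.
Posterior shape = 1.2 + 6 = 7.2.
E[θ|data] = k·x_m/(k−1) = 7.2·32.7/6.2 = 37.9742.

37.9742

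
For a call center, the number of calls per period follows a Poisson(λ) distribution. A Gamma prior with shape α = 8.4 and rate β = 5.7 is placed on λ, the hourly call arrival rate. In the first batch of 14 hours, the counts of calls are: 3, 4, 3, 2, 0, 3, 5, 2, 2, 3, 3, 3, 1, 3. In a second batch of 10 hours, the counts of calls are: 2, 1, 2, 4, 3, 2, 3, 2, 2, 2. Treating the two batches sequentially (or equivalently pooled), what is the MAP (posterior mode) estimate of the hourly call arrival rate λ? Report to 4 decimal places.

2.2694

With a Gamma(shape α, rate β) prior, the Poisson likelihood is conjugate: the posterior is Gamma(α + ΣXᵢ, β + n).
Batch 1: sum of counts S = 37 over n = 14 hours.
After batch 1: Gamma(α+S, β+n) = Gamma(8.4+37, 5.7+14) = Gamma(45.4, 19.7).
Batch 2: sum of counts S = 23 over n = 10 hours.
After batch 2: Gamma(α+S, β+n) = Gamma(45.4+23, 19.7+10) = Gamma(68.4, 29.7).
Mode of Gamma(α,β) for α≥1 is (α−1)/β = 67.4/29.7 = 2.2694.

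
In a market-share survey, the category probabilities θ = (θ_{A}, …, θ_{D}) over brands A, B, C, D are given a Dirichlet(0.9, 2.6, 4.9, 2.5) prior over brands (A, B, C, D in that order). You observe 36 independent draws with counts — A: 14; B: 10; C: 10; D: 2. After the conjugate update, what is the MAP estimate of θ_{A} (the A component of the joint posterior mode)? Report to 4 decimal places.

0.3240

The Dirichlet prior is conjugate to the Multinomial likelihood: each posterior αⱼ = prior αⱼ + observed count nⱼ.
Posterior concentration: (14.9, 12.6, 14.9, 4.5), total = 46.9.
Joint mode component: (α_{A}−1)/(Σα−K) = 13.9/42.9 = 0.3240.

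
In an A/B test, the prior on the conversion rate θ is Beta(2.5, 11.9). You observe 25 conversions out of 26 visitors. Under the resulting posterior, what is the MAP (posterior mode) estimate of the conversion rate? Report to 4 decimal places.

The Beta prior is conjugate to a Binomial/Bernoulli likelihood; the update adds successes to α and failures to β.
Posterior: Beta(α+k, β+n−k) = Beta(2.5+25, 11.9+1) = Beta(27.5, 12.9).
Mode of Beta(a,b) for a,b>1 is (a−1)/(a+b−2) = 26.5/38.4 = 0.6901.

0.6901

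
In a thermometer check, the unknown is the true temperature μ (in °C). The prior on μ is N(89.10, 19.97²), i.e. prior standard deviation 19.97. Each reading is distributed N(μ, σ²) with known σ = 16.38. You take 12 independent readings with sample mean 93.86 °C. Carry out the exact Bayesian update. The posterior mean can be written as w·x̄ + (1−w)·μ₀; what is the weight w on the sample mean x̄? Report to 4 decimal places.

0.9469

For Normal data with known variance σ², a Normal(μ₀, σ₀²) prior on μ is conjugate. Posterior precision = 1/σ₀² + n/σ²; posterior mean is the precision-weighted average of μ₀ and x̄.
σ₀² = 19.97² = 398.8009, σ² = 16.38² = 268.3044. Prior precision 1/σ₀² = 1/398.8009; data precision n/σ² = 12/268.3044.
w = (n/σ²)/(1/σ₀² + n/σ²) = n·σ₀²/(σ² + n·σ₀²) = 12·398.8009/(268.3044 + 12·398.8009) = 4785.6108/5053.9152 = 0.9469.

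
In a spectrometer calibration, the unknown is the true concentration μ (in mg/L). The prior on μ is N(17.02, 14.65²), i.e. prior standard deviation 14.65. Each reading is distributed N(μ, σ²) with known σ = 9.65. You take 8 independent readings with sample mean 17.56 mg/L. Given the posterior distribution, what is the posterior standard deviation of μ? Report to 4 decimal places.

For Normal data with known variance σ², a Normal(μ₀, σ₀²) prior on μ is conjugate. Posterior precision = 1/σ₀² + n/σ²; posterior mean is the precision-weighted average of μ₀ and x̄.
σ₀² = 14.65² = 214.6225, σ² = 9.65² = 93.1225; σ² + n·σ₀² = 93.1225 + 8·214.6225 = 1810.1025.
Posterior precision = 1/σ₀² + n/σ² = 1/214.6225 + 8/93.1225 = (σ² + n·σ₀²)/(σ₀²σ²) = 1810.1025/(214.6225·93.1225); posterior variance σₙ² = σ₀²σ²/(σ² + n·σ₀²) = 214.6225·93.1225/1810.1025 = 11.041465.
Posterior SD = √σₙ² = √(214.6225·93.1225/1810.1025) = 3.3229.

3.3229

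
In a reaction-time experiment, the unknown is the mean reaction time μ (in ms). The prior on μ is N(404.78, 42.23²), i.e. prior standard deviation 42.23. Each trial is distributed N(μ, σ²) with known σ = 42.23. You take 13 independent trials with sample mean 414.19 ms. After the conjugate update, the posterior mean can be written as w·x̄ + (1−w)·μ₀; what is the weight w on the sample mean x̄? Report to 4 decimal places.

0.9286

For Normal data with known variance σ², a Normal(μ₀, σ₀²) prior on μ is conjugate. Posterior precision = 1/σ₀² + n/σ²; posterior mean is the precision-weighted average of μ₀ and x̄.
σ₀² = 42.23² = 1783.3729, σ² = 42.23² = 1783.3729. Prior precision 1/σ₀² = 1/1783.3729; data precision n/σ² = 13/1783.3729.
w = (n/σ²)/(1/σ₀² + n/σ²) = n·σ₀²/(σ² + n·σ₀²) = 13·1783.3729/(1783.3729 + 13·1783.3729) = 23183.8477/24967.2206 = 0.9286.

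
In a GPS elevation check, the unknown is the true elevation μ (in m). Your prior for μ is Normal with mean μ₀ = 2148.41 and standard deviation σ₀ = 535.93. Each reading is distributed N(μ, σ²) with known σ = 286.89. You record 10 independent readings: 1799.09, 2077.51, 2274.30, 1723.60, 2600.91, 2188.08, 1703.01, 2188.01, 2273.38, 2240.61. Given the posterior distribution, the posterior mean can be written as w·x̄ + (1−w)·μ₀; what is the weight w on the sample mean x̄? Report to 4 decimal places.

For Normal data with known variance σ², a Normal(μ₀, σ₀²) prior on μ is conjugate. Posterior precision = 1/σ₀² + n/σ²; posterior mean is the precision-weighted average of μ₀ and x̄.
σ₀² = 535.93² = 287220.9649, σ² = 286.89² = 82305.8721. Prior precision 1/σ₀² = 1/287220.9649; data precision n/σ² = 10/82305.8721.
w = (n/σ²)/(1/σ₀² + n/σ²) = n·σ₀²/(σ² + n·σ₀²) = 10·287220.9649/(82305.8721 + 10·287220.9649) = 2872209.649/2954515.5211 = 0.9721.

0.9721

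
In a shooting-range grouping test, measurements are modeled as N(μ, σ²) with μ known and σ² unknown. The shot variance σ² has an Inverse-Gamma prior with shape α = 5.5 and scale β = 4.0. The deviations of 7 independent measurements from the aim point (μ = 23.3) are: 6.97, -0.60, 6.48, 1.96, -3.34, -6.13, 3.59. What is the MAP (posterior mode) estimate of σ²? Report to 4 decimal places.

8.2197

With known mean μ and an Inverse-Gamma(α, β) prior on σ², the Normal likelihood is conjugate: posterior is Inv-Gamma(α + n/2, β + Σ(xᵢ−μ)²/2).
Σ(xᵢ−μ)² = (6.97)² + (-0.60)² + (6.48)² + (1.96)² + (-3.34)² + (-6.13)² + (3.59)² = 156.3935.
Posterior: Inv-Gamma(5.5 + 7/2, 4.0 + 156.3935/2) = Inv-Gamma(9.00, 82.19675).
Mode = β/(α+1) = 82.19675/10.00 = 8.2197.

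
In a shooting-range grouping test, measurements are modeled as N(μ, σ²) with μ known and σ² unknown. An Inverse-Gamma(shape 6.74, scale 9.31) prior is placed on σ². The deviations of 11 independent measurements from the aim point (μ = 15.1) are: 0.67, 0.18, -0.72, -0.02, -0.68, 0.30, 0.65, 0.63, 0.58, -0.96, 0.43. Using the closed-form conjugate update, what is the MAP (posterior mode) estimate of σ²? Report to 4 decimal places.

With known mean μ and an Inverse-Gamma(α, β) prior on σ², the Normal likelihood is conjugate: posterior is Inv-Gamma(α + n/2, β + Σ(xᵢ−μ)²/2).
Σ(xᵢ−μ)² = (0.67)² + (0.18)² + (-0.72)² + (-0.02)² + (-0.68)² + (0.30)² + (0.65)² + (0.63)² + (0.58)² + (-0.96)² + (0.43)² = 3.8148.
Posterior: Inv-Gamma(6.74 + 11/2, 9.31 + 3.8148/2) = Inv-Gamma(12.24, 11.21740).
Mode = β/(α+1) = 11.21740/13.24 = 0.8472.

0.8472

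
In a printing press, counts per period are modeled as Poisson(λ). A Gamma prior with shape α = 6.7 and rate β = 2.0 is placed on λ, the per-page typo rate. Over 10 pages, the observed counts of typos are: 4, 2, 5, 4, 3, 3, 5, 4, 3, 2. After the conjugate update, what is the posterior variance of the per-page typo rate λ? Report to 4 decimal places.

With a Gamma(shape α, rate β) prior, the Poisson likelihood is conjugate: the posterior is Gamma(α + ΣXᵢ, β + n).
Sum of counts S = 35 over n = 10 pages.
Posterior: Gamma(α+S, β+n) = Gamma(6.7+35, 2.0+10) = Gamma(41.7, 12.0).
Var = α/β² = 41.7/12.0² = 0.2896.

0.2896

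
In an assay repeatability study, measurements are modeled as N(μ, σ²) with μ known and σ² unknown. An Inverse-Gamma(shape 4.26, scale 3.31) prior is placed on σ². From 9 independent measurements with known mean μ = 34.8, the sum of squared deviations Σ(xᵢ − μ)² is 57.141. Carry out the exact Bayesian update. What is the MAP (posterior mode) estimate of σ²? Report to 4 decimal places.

With known mean μ and an Inverse-Gamma(α, β) prior on σ², the Normal likelihood is conjugate: posterior is Inv-Gamma(α + n/2, β + Σ(xᵢ−μ)²/2).
Posterior: Inv-Gamma(4.26 + 9/2, 3.31 + 57.141/2) = Inv-Gamma(8.76, 31.8805).
Mode = β/(α+1) = 31.8805/9.76 = 3.2664.

3.2664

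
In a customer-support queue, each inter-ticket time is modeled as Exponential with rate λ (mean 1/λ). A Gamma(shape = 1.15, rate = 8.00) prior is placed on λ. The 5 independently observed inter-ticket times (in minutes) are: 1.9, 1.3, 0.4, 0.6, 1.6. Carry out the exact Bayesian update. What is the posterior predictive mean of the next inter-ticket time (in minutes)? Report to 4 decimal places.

2.6796

With a Gamma(shape α, rate β) prior on the exponential rate λ, the posterior after n observations with total T = Σxᵢ is Gamma(α+n, β+T).
Sum of observations T = 5.8 minutes; n = 5.
Posterior: Gamma(1.15+5, 8.00+5.8) = Gamma(6.15, 13.80).
The predictive distribution for the next observation is Lomax; its mean is β/(α−1) = 13.80/5.15 = 2.6796.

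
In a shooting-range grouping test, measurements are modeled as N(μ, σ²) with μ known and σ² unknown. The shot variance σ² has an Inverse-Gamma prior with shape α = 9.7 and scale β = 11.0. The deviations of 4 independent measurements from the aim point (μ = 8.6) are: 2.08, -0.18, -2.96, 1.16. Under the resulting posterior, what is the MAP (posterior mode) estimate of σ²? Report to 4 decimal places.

1.4357

With known mean μ and an Inverse-Gamma(α, β) prior on σ², the Normal likelihood is conjugate: posterior is Inv-Gamma(α + n/2, β + Σ(xᵢ−μ)²/2).
Σ(xᵢ−μ)² = (2.08)² + (-0.18)² + (-2.96)² + (1.16)² = 14.4660.
Posterior: Inv-Gamma(9.7 + 4/2, 11.0 + 14.4660/2) = Inv-Gamma(11.70, 18.23300).
Mode = β/(α+1) = 18.23300/12.70 = 1.4357.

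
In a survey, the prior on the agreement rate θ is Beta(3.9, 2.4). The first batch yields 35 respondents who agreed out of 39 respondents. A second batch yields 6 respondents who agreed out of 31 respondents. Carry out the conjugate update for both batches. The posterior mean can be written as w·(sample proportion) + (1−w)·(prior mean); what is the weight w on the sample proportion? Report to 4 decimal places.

0.9174

The Beta prior is conjugate to a Binomial/Bernoulli likelihood; the update adds successes to α and failures to β.
Total number of respondents: n = 39 + 31 = 70.
Posterior mean = (α₀+k)/(α₀+β₀+n) = [n/(α₀+β₀+n)]·(k/n) + [(α₀+β₀)/(α₀+β₀+n)]·α₀/(α₀+β₀), so only n and the prior enter the weight.
The weight on the data is w = n/(α₀+β₀+n) = 70/(3.9+2.4+70) = 70/76.3 = 0.9174.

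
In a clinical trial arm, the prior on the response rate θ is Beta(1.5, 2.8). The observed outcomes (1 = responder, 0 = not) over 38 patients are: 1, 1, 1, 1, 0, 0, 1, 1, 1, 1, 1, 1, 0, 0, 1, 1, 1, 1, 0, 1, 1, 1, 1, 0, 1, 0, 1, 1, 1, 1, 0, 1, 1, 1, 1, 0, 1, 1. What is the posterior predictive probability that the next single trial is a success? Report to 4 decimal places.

The Beta prior is conjugate to a Binomial/Bernoulli likelihood; the update adds successes to α and failures to β.
Posterior: Beta(α+k, β+n−k) = Beta(1.5+29, 2.8+9) = Beta(30.5, 11.8).
For a single future Bernoulli trial, P(success | data) = α/(α+β) = 0.7210.

0.7210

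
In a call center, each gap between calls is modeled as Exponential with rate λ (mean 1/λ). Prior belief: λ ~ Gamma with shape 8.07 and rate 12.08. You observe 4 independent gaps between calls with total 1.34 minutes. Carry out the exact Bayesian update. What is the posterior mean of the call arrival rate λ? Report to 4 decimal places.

0.8994

With a Gamma(shape α, rate β) prior on the exponential rate λ, the posterior after n observations with total T = Σxᵢ is Gamma(α+n, β+T).
Posterior: Gamma(8.07+4, 12.08+1.34) = Gamma(12.07, 13.42).
Posterior mean of λ = α/β = 12.07/13.42 = 0.8994.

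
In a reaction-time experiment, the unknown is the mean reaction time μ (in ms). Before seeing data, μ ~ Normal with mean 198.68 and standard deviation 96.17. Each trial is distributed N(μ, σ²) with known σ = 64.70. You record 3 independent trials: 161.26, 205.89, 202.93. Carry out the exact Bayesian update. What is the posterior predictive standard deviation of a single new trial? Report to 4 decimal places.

For Normal data with known variance σ², a Normal(μ₀, σ₀²) prior on μ is conjugate. Posterior precision = 1/σ₀² + n/σ²; posterior mean is the precision-weighted average of μ₀ and x̄.
σ₀² = 96.17² = 9248.6689, σ² = 64.70² = 4186.09; σ² + n·σ₀² = 4186.09 + 3·9248.6689 = 31932.0967.
Posterior precision = 1/σ₀² + n/σ² = 1/9248.6689 + 3/4186.09 = (σ² + n·σ₀²)/(σ₀²σ²) = 31932.0967/(9248.6689·4186.09); posterior variance σₙ² = σ₀²σ²/(σ² + n·σ₀²) = 9248.6689·4186.09/31932.0967 = 1212.440284.
Predictive variance for one new observation = σₙ² + σ² = 9248.6689·4186.09/31932.0967 + 4186.09 = σ²·(σ₀² + 31932.0967)/31932.0967 = 4186.09·41180.7656/31932.0967 = 5398.530284; SD = √(4186.09·41180.7656/31932.0967) = 73.4747.

73.4747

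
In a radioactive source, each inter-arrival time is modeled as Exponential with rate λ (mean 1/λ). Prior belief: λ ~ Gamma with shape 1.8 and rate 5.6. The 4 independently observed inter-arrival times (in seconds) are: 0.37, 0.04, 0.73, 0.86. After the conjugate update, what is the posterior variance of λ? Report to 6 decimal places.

0.100416

With a Gamma(shape α, rate β) prior on the exponential rate λ, the posterior after n observations with total T = Σxᵢ is Gamma(α+n, β+T).
Sum of observations T = 2.00 seconds; n = 4.
Posterior: Gamma(1.8+4, 5.6+2.00) = Gamma(5.8, 7.60).
Var = α/β² = 0.100416.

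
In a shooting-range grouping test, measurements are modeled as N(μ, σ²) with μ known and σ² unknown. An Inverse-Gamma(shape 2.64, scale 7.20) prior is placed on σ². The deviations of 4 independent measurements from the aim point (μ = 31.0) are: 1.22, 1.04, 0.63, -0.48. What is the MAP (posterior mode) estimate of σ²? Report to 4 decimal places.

1.5600

With known mean μ and an Inverse-Gamma(α, β) prior on σ², the Normal likelihood is conjugate: posterior is Inv-Gamma(α + n/2, β + Σ(xᵢ−μ)²/2).
Σ(xᵢ−μ)² = (1.22)² + (1.04)² + (0.63)² + (-0.48)² = 3.1973.
Posterior: Inv-Gamma(2.64 + 4/2, 7.20 + 3.1973/2) = Inv-Gamma(4.64, 8.79865).
Mode = β/(α+1) = 8.79865/5.64 = 1.5600.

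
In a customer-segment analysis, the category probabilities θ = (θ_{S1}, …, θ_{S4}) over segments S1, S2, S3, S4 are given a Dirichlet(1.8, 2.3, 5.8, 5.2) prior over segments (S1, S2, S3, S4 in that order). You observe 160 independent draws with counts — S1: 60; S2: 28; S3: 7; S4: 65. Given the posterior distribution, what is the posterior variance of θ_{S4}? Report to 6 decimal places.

0.001364

The Dirichlet prior is conjugate to the Multinomial likelihood: each posterior αⱼ = prior αⱼ + observed count nⱼ.
Posterior concentration: (61.8, 30.3, 12.8, 70.2), total = 175.1.
Var[θ_j] = α_j(Σα−α_j)/((Σα)²(Σα+1)) = 70.2·104.9/(175.1²·176.1) = 0.001364.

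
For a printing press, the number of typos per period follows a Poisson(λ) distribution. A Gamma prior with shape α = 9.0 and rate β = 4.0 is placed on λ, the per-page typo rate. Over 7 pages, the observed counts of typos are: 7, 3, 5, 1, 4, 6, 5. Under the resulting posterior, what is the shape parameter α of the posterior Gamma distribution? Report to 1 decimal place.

With a Gamma(shape α, rate β) prior, the Poisson likelihood is conjugate: the posterior is Gamma(α + ΣXᵢ, β + n).
Sum of counts S = 31 over n = 7 pages.
Posterior: Gamma(α+S, β+n) = Gamma(9.0+31, 4.0+7) = Gamma(40.0, 11.0).
Posterior α = 40.0.

40.0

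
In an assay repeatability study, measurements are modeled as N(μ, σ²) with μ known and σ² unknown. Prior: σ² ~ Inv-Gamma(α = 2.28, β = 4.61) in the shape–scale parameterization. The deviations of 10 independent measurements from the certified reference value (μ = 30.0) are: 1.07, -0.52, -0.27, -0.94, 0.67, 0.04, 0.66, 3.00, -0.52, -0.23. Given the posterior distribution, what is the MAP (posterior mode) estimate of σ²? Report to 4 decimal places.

With known mean μ and an Inverse-Gamma(α, β) prior on σ², the Normal likelihood is conjugate: posterior is Inv-Gamma(α + n/2, β + Σ(xᵢ−μ)²/2).
Σ(xᵢ−μ)² = (1.07)² + (-0.52)² + (-0.27)² + (-0.94)² + (0.67)² + (0.04)² + (0.66)² + (3.00)² + (-0.52)² + (-0.23)² = 12.5812.
Posterior: Inv-Gamma(2.28 + 10/2, 4.61 + 12.5812/2) = Inv-Gamma(7.28, 10.90060).
Mode = β/(α+1) = 10.90060/8.28 = 1.3165.

1.3165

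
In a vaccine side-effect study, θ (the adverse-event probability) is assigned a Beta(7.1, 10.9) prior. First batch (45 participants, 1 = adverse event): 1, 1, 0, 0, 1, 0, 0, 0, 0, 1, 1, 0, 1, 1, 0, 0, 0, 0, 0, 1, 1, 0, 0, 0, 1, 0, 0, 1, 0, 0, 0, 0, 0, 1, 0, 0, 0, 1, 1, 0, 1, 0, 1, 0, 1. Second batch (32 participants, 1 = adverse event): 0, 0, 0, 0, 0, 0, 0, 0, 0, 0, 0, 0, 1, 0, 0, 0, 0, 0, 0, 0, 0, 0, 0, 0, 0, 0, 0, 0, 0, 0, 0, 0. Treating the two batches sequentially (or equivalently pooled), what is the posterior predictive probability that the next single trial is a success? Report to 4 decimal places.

0.2642

The Beta prior is conjugate to a Binomial/Bernoulli likelihood; the update adds successes to α and failures to β.
After batch 1: Beta(7.1+17, 10.9+28) = Beta(24.1, 38.9).
After batch 2: Beta(24.1+1, 38.9+31) = Beta(25.1, 69.9).
For a single future Bernoulli trial, P(success | data) = α/(α+β) = 0.2642.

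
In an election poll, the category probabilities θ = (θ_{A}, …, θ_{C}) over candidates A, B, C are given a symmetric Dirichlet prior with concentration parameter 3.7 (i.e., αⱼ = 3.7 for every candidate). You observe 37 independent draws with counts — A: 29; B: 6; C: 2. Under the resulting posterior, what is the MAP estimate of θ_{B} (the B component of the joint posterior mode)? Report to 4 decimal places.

The Dirichlet prior is conjugate to the Multinomial likelihood: each posterior αⱼ = prior αⱼ + observed count nⱼ.
Posterior concentration: (32.7, 9.7, 5.7), total = 48.1.
Joint mode component: (α_{B}−1)/(Σα−K) = 8.7/45.1 = 0.1929.

0.1929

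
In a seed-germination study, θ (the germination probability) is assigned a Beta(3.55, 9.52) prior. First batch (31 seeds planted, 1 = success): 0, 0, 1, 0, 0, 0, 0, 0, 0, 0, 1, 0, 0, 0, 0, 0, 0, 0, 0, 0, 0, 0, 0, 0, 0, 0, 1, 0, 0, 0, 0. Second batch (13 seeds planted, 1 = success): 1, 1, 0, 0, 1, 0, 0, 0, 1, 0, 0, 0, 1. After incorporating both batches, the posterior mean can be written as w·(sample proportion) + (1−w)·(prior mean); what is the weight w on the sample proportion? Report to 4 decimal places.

The Beta prior is conjugate to a Binomial/Bernoulli likelihood; the update adds successes to α and failures to β.
Total number of seeds planted: n = 31 + 13 = 44.
Posterior mean = (α₀+k)/(α₀+β₀+n) = [n/(α₀+β₀+n)]·(k/n) + [(α₀+β₀)/(α₀+β₀+n)]·α₀/(α₀+β₀), so only n and the prior enter the weight.
The weight on the data is w = n/(α₀+β₀+n) = 44/(3.55+9.52+44) = 44/57.07 = 0.7710.

0.7710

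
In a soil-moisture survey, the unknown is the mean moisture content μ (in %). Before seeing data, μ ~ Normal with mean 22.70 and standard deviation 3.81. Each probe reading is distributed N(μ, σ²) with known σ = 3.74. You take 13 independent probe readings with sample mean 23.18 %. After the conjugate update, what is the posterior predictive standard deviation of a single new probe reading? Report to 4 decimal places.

3.8716

For Normal data with known variance σ², a Normal(μ₀, σ₀²) prior on μ is conjugate. Posterior precision = 1/σ₀² + n/σ²; posterior mean is the precision-weighted average of μ₀ and x̄.
σ₀² = 3.81² = 14.5161, σ² = 3.74² = 13.9876; σ² + n·σ₀² = 13.9876 + 13·14.5161 = 202.6969.
Posterior precision = 1/σ₀² + n/σ² = 1/14.5161 + 13/13.9876 = (σ² + n·σ₀²)/(σ₀²σ²) = 202.6969/(14.5161·13.9876); posterior variance σₙ² = σ₀²σ²/(σ² + n·σ₀²) = 14.5161·13.9876/202.6969 = 1.001719.
Predictive variance for one new observation = σₙ² + σ² = 14.5161·13.9876/202.6969 + 13.9876 = σ²·(σ₀² + 202.6969)/202.6969 = 13.9876·217.213/202.6969 = 14.989319; SD = √(13.9876·217.213/202.6969) = 3.8716.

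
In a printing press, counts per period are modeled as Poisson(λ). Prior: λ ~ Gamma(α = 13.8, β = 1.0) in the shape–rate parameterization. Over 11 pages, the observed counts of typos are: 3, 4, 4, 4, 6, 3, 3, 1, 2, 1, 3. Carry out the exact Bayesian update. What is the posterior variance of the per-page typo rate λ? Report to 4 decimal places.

0.3319

With a Gamma(shape α, rate β) prior, the Poisson likelihood is conjugate: the posterior is Gamma(α + ΣXᵢ, β + n).
Sum of counts S = 34 over n = 11 pages.
Posterior: Gamma(α+S, β+n) = Gamma(13.8+34, 1.0+11) = Gamma(47.8, 12.0).
Var = α/β² = 47.8/12.0² = 0.3319.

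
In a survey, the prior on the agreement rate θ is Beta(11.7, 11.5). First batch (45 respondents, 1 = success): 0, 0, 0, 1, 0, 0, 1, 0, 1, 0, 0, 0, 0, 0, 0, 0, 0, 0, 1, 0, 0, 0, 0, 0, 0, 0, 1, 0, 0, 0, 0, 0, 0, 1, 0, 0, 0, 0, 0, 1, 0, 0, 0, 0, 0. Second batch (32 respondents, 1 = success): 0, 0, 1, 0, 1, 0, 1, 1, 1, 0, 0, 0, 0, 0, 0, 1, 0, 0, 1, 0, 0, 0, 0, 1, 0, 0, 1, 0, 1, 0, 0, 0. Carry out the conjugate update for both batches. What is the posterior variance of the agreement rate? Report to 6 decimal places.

The Beta prior is conjugate to a Binomial/Bernoulli likelihood; the update adds successes to α and failures to β.
After batch 1: Beta(11.7+7, 11.5+38) = Beta(18.7, 49.5).
After batch 2: Beta(18.7+10, 49.5+22) = Beta(28.7, 71.5).
Var = αβ/((α+β)²(α+β+1)) = 28.7·71.5/(100.2²·101.2) = 0.002020.

0.002020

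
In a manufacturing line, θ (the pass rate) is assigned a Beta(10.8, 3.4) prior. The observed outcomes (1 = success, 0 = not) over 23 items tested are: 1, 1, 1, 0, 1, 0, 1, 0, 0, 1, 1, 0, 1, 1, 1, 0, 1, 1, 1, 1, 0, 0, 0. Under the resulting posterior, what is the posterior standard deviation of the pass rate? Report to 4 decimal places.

The Beta prior is conjugate to a Binomial/Bernoulli likelihood; the update adds successes to α and failures to β.
Posterior: Beta(α+k, β+n−k) = Beta(10.8+14, 3.4+9) = Beta(24.8, 12.4).
Var = αβ/((α+β)²(α+β+1)) = 24.8·12.4/(37.2²·38.2) = 0.00581734; SD = √0.00581734 = 0.0763.

0.0763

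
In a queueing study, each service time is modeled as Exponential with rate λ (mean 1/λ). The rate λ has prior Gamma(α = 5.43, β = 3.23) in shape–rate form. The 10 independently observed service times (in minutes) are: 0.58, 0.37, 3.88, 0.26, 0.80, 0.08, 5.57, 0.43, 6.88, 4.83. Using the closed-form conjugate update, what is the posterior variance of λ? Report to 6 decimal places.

With a Gamma(shape α, rate β) prior on the exponential rate λ, the posterior after n observations with total T = Σxᵢ is Gamma(α+n, β+T).
Sum of observations T = 23.68 minutes; n = 10.
Posterior: Gamma(5.43+10, 3.23+23.68) = Gamma(15.43, 26.91).
Var = α/β² = 0.021308.

0.021308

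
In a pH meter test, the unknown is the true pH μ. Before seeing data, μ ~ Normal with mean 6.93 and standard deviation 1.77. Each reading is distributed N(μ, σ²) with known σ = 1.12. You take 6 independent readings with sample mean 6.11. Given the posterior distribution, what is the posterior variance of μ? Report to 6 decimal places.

For Normal data with known variance σ², a Normal(μ₀, σ₀²) prior on μ is conjugate. Posterior precision = 1/σ₀² + n/σ²; posterior mean is the precision-weighted average of μ₀ and x̄.
σ₀² = 1.77² = 3.1329, σ² = 1.12² = 1.2544; σ² + n·σ₀² = 1.2544 + 6·3.1329 = 20.0518.
Posterior precision = 1/σ₀² + n/σ² = 1/3.1329 + 6/1.2544 = (σ² + n·σ₀²)/(σ₀²σ²) = 20.0518/(3.1329·1.2544); posterior variance σₙ² = σ₀²σ²/(σ² + n·σ₀²) = 3.1329·1.2544/20.0518 = 0.195988.

0.195988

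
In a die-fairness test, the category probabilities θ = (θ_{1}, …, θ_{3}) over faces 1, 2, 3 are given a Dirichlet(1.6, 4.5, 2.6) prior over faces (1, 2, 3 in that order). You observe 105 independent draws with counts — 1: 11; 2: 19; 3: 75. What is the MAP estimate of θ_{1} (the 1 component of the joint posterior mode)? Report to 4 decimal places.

0.1048

The Dirichlet prior is conjugate to the Multinomial likelihood: each posterior αⱼ = prior αⱼ + observed count nⱼ.
Posterior concentration: (12.6, 23.5, 77.6), total = 113.7.
Joint mode component: (α_{1}−1)/(Σα−K) = 11.6/110.7 = 0.1048.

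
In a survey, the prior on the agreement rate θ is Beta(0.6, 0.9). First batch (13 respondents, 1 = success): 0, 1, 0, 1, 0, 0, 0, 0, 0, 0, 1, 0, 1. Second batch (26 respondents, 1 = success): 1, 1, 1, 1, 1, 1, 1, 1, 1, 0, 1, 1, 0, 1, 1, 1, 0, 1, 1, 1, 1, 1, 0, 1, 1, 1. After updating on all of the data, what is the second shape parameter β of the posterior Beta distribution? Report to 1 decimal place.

The Beta prior is conjugate to a Binomial/Bernoulli likelihood; the update adds successes to α and failures to β.
After batch 1: Beta(0.6+4, 0.9+9) = Beta(4.6, 9.9).
After batch 2: Beta(4.6+22, 9.9+4) = Beta(26.6, 13.9).
Posterior β = 13.9.

13.9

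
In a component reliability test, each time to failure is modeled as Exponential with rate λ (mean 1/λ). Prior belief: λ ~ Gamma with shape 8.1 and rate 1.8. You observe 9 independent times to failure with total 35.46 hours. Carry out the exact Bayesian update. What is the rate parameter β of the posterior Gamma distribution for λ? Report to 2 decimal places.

With a Gamma(shape α, rate β) prior on the exponential rate λ, the posterior after n observations with total T = Σxᵢ is Gamma(α+n, β+T).
Posterior: Gamma(8.1+9, 1.8+35.46) = Gamma(17.1, 37.26).
Posterior β = 37.26.

37.26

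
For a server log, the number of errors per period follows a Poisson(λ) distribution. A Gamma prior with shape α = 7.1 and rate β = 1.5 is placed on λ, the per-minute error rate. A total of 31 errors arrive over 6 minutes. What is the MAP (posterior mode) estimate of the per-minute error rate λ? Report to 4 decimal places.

With a Gamma(shape α, rate β) prior, the Poisson likelihood is conjugate: the posterior is Gamma(α + ΣXᵢ, β + n).
Posterior: Gamma(α+S, β+n) = Gamma(7.1+31, 1.5+6) = Gamma(38.1, 7.5).
Mode of Gamma(α,β) for α≥1 is (α−1)/β = 37.1/7.5 = 4.9467.

4.9467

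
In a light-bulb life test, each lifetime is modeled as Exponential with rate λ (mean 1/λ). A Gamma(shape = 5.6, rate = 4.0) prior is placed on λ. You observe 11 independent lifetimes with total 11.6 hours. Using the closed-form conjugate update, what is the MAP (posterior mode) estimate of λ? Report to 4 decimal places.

With a Gamma(shape α, rate β) prior on the exponential rate λ, the posterior after n observations with total T = Σxᵢ is Gamma(α+n, β+T).
Posterior: Gamma(5.6+11, 4.0+11.6) = Gamma(16.6, 15.6).
Mode = (α−1)/β = 1.0000.

1.0000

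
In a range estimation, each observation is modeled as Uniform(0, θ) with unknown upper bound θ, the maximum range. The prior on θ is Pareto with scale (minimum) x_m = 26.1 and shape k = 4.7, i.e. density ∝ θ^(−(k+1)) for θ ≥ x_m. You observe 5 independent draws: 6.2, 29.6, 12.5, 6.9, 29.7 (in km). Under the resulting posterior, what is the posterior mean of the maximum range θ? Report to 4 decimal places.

A Pareto(scale x_m, shape k) prior on the upper bound θ of Uniform(0, θ) is conjugate: posterior is Pareto(max(x_m, max xᵢ), k + n).
Sample maximum = 29.7; prior scale x_m = 26.1 → posterior scale = max = 29.7.
Posterior shape = 4.7 + 5 = 9.7.
E[θ|data] = k·x_m/(k−1) = 9.7·29.7/8.7 = 33.1138.

33.1138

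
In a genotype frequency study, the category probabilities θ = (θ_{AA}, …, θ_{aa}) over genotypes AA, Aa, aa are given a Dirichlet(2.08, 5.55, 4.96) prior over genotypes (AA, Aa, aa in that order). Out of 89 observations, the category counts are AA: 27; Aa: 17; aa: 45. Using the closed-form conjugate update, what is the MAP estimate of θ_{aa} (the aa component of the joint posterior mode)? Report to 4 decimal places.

0.4966

The Dirichlet prior is conjugate to the Multinomial likelihood: each posterior αⱼ = prior αⱼ + observed count nⱼ.
Posterior concentration: (29.08, 22.55, 49.96), total = 101.59.
Joint mode component: (α_{aa}−1)/(Σα−K) = 48.96/98.59 = 0.4966.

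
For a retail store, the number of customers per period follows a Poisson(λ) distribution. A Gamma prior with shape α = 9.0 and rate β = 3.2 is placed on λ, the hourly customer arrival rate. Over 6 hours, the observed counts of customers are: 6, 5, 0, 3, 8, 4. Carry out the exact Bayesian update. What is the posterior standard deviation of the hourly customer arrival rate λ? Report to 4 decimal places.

With a Gamma(shape α, rate β) prior, the Poisson likelihood is conjugate: the posterior is Gamma(α + ΣXᵢ, β + n).
Sum of counts S = 26 over n = 6 hours.
Posterior: Gamma(α+S, β+n) = Gamma(9.0+26, 3.2+6) = Gamma(35.0, 9.2).
SD = √α/β = √35.0/9.2 = 0.6431.

0.6431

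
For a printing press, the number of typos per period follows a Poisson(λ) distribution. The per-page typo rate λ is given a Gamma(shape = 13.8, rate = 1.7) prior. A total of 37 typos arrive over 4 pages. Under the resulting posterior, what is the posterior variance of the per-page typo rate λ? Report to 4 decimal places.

With a Gamma(shape α, rate β) prior, the Poisson likelihood is conjugate: the posterior is Gamma(α + ΣXᵢ, β + n).
Posterior: Gamma(α+S, β+n) = Gamma(13.8+37, 1.7+4) = Gamma(50.8, 5.7).
Var = α/β² = 50.8/5.7² = 1.5636.

1.5636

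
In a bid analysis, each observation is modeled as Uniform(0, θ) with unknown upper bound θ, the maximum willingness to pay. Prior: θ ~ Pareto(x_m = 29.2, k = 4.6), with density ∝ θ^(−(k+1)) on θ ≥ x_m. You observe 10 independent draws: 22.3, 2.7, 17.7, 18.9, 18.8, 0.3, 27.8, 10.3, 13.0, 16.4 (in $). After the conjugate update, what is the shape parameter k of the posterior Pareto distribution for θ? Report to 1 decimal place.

14.6

A Pareto(scale x_m, shape k) prior on the upper bound θ of Uniform(0, θ) is conjugate: posterior is Pareto(max(x_m, max xᵢ), k + n).
Sample maximum = 27.8; prior scale x_m = 29.2 → posterior scale = max = 29.2.
Posterior shape = 4.6 + 10 = 14.6.
Posterior shape k = 14.6.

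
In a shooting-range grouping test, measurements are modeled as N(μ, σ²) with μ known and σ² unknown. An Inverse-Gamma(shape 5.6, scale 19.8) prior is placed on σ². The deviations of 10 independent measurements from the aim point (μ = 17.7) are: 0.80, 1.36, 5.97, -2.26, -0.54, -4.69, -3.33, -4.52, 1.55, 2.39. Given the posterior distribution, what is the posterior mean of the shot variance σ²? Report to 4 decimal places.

With known mean μ and an Inverse-Gamma(α, β) prior on σ², the Normal likelihood is conjugate: posterior is Inv-Gamma(α + n/2, β + Σ(xᵢ−μ)²/2).
Σ(xᵢ−μ)² = (0.80)² + (1.36)² + (5.97)² + (-2.26)² + (-0.54)² + (-4.69)² + (-3.33)² + (-4.52)² + (1.55)² + (2.39)² = 105.1597.
Posterior: Inv-Gamma(5.6 + 10/2, 19.8 + 105.1597/2) = Inv-Gamma(10.60, 72.37985).
E[σ²|data] = β/(α−1) = 72.37985/9.60 = 7.5396.

7.5396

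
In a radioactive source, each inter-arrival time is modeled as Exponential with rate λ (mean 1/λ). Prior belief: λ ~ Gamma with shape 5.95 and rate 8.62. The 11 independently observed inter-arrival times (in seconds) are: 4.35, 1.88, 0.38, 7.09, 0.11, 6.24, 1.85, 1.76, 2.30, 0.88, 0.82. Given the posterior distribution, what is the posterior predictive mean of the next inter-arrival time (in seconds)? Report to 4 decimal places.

With a Gamma(shape α, rate β) prior on the exponential rate λ, the posterior after n observations with total T = Σxᵢ is Gamma(α+n, β+T).
Sum of observations T = 27.66 seconds; n = 11.
Posterior: Gamma(5.95+11, 8.62+27.66) = Gamma(16.95, 36.28).
The predictive distribution for the next observation is Lomax; its mean is β/(α−1) = 36.28/15.95 = 2.2746.

2.2746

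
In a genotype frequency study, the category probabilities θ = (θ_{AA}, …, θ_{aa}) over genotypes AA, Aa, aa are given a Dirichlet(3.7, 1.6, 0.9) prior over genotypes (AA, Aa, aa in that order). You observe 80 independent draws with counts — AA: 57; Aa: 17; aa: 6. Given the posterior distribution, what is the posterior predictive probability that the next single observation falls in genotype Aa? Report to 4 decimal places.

0.2158

The Dirichlet prior is conjugate to the Multinomial likelihood: each posterior αⱼ = prior αⱼ + observed count nⱼ.
Posterior concentration: (60.7, 18.6, 6.9), total = 86.2.
P(next = Aa | data) = α_{Aa}/Σα = 0.2158.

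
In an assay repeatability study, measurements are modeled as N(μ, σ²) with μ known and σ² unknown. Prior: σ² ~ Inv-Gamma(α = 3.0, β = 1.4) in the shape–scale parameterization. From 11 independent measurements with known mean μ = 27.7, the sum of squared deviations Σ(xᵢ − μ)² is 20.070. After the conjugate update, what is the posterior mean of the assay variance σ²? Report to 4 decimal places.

1.5247

With known mean μ and an Inverse-Gamma(α, β) prior on σ², the Normal likelihood is conjugate: posterior is Inv-Gamma(α + n/2, β + Σ(xᵢ−μ)²/2).
Posterior: Inv-Gamma(3.0 + 11/2, 1.4 + 20.070/2) = Inv-Gamma(8.50, 11.4350).
E[σ²|data] = β/(α−1) = 11.4350/7.50 = 1.5247.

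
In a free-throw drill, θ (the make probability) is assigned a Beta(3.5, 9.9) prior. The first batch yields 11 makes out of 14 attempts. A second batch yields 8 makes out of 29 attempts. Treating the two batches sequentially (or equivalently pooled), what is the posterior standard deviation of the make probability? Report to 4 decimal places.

0.0646

The Beta prior is conjugate to a Binomial/Bernoulli likelihood; the update adds successes to α and failures to β.
After batch 1: Beta(3.5+11, 9.9+3) = Beta(14.5, 12.9).
After batch 2: Beta(14.5+8, 12.9+21) = Beta(22.5, 33.9).
Var = αβ/((α+β)²(α+β+1)) = 22.5·33.9/(56.4²·57.4) = 0.00417746; SD = √0.00417746 = 0.0646.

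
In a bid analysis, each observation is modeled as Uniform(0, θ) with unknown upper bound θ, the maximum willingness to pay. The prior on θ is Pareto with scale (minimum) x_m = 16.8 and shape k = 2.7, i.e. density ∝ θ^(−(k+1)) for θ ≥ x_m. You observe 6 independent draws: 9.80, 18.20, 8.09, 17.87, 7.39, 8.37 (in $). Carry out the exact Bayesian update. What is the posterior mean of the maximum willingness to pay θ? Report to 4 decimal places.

20.5636

A Pareto(scale x_m, shape k) prior on the upper bound θ of Uniform(0, θ) is conjugate: posterior is Pareto(max(x_m, max xᵢ), k + n).
Sample maximum = 18.20; prior scale x_m = 16.8 → posterior scale = max = 18.20.
Posterior shape = 2.7 + 6 = 8.7.
E[θ|data] = k·x_m/(k−1) = 8.7·18.20/7.7 = 20.5636.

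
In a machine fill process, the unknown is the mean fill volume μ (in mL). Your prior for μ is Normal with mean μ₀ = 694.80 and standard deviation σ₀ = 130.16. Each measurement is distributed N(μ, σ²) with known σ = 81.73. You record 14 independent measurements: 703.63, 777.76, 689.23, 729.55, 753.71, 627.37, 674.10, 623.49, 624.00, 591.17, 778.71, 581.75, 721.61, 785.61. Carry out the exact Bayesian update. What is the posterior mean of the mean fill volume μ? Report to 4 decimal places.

For Normal data with known variance σ², a Normal(μ₀, σ₀²) prior on μ is conjugate. Posterior precision = 1/σ₀² + n/σ²; posterior mean is the precision-weighted average of μ₀ and x̄.
Σxᵢ = 703.63 + 777.76 + 689.23 + 729.55 + 753.71 + 627.37 + 674.10 + 623.49 + 624.00 + 591.17 + 778.71 + 581.75 + 721.61 + 785.61 = 9661.69, so n·x̄ = 9661.69.
σ₀² = 130.16² = 16941.6256, σ² = 81.73² = 6679.7929; σ² + n·σ₀² = 6679.7929 + 14·16941.6256 = 243862.5513.
Posterior mean = (μ₀/σ₀² + n·x̄/σ²)/(1/σ₀² + n/σ²) = (σ²·μ₀ + σ₀²·n·x̄)/(σ² + n·σ₀²) = (6679.7929·694.80 + 16941.6256·9661.69)/243862.5513 = 168325854.750184/243862.5513 = 690.2489.

690.2489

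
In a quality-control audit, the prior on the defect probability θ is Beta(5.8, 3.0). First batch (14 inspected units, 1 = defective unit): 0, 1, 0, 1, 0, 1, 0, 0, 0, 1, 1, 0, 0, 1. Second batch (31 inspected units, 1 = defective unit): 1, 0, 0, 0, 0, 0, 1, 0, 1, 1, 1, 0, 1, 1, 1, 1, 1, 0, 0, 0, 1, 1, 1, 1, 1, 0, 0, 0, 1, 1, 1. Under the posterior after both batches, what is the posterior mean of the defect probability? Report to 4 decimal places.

0.5539

The Beta prior is conjugate to a Binomial/Bernoulli likelihood; the update adds successes to α and failures to β.
After batch 1: Beta(5.8+6, 3.0+8) = Beta(11.8, 11.0).
After batch 2: Beta(11.8+18, 11.0+13) = Beta(29.8, 24.0).
Posterior mean = α/(α+β) = 29.8/53.8 = 0.5539.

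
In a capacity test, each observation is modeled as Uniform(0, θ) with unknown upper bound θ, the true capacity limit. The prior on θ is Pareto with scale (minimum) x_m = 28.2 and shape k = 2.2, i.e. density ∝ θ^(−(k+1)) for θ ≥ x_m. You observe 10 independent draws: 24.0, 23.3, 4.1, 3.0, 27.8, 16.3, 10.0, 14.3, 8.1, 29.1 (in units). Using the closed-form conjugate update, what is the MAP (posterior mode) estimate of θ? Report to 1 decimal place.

29.1

A Pareto(scale x_m, shape k) prior on the upper bound θ of Uniform(0, θ) is conjugate: posterior is Pareto(max(x_m, max xᵢ), k + n).
Sample maximum = 29.1; prior scale x_m = 28.2 → posterior scale = max = 29.1.
Posterior shape = 2.2 + 10 = 12.2.
The Pareto density is decreasing on [x_m, ∞), so the mode is x_m = 29.1.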